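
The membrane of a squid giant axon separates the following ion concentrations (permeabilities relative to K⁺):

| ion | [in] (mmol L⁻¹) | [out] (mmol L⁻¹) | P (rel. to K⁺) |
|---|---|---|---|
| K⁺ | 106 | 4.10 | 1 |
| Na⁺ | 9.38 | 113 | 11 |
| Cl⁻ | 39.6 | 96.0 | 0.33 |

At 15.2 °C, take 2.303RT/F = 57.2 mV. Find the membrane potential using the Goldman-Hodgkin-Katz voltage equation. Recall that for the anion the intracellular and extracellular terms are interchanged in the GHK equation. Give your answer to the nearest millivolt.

41 mV

Vm = 57.2 · log₁₀[(Σ P·[cation]ₒ + Σ P·[anion]ᵢ) / (Σ P·[cation]ᵢ + Σ P·[anion]ₒ)]
Numerator = 1×4.10 + 11×113 + 0.33×39.6 = 1260
Denominator = 1×106 + 11×9.38 + 0.33×96.0 = 240.9
Vm = 57.2 · log₁₀(5.232) = 57.2 × (0.7187) = 41.11 mV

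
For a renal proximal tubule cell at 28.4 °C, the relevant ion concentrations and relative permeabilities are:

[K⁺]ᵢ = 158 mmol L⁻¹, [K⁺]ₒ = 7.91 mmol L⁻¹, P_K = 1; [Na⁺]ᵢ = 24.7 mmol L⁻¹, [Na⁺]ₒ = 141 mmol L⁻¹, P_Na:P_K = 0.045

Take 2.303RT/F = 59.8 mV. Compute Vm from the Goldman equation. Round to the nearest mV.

Vm = 59.8 · log₁₀[(Σ P·[cation]ₒ + Σ P·[anion]ᵢ) / (Σ P·[cation]ᵢ + Σ P·[anion]ₒ)]
Numerator = 1×7.91 + 0.045×141 = 14.25
Denominator = 1×158 + 0.045×24.7 = 159.1
Vm = 59.8 · log₁₀(0.089591) = 59.8 × (-1.0477) = -62.65 mV

-63 mV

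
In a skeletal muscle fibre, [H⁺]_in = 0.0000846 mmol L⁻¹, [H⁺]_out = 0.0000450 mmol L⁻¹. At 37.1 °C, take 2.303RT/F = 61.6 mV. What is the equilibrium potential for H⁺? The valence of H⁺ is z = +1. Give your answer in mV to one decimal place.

-16.9 mV

E = (61.6/z) · log₁₀([H⁺]_out/[H⁺]_in) with z = +1.
= (61.6/1) · log₁₀(0.0000450/0.0000846) = 61.60 · log₁₀(0.5319)
= 61.60 · (-0.2742) = -16.89 mV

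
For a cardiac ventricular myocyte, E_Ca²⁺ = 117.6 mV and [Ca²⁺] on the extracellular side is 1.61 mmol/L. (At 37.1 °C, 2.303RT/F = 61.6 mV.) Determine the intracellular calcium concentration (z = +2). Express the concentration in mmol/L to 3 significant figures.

0.000245 mmol/L

Nernst: E = (61.6/2) · log₁₀([out]/[in]), so log₁₀([out]/[in]) = 117.6 × 2 / 61.6 = 3.8182.
[out]/[in] = 10^(3.8182) = 6579.
[in] = 1.61 / 6579 = 0.0002447 mmol/L.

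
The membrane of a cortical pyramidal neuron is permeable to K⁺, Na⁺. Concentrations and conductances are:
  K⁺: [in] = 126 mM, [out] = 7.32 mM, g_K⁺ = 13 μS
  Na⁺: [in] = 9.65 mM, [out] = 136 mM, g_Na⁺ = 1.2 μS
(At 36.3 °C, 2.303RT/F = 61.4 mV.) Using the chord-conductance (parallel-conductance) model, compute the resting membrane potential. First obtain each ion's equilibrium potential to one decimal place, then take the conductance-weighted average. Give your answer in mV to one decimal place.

-63.5 mV

E_K⁺ = (61.4/1)·log₁₀(7.32/126) = -75.9 mV
E_Na⁺ = (61.4/1)·log₁₀(136/9.65) = 70.5 mV
Vm = (Σ gᵢEᵢ)/(Σ gᵢ) = (13·-75.9 + 1.2·70.5) / (13 + 1.2)
= -902.10 / 14.2 = -63.53 mV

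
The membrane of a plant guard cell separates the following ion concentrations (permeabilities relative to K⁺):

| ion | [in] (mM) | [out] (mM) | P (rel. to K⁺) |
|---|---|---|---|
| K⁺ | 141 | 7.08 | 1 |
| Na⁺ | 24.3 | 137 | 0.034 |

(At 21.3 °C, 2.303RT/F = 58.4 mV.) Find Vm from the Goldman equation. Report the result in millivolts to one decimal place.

Vm = 58.4 · log₁₀[(Σ P·[cation]ₒ + Σ P·[anion]ᵢ) / (Σ P·[cation]ᵢ + Σ P·[anion]ₒ)]
Numerator = 1×7.08 + 0.034×137 = 11.74
Denominator = 1×141 + 0.034×24.3 = 141.8
Vm = 58.4 · log₁₀(0.082763) = 58.4 × (-1.0822) = -63.20 mV

-63.2 mV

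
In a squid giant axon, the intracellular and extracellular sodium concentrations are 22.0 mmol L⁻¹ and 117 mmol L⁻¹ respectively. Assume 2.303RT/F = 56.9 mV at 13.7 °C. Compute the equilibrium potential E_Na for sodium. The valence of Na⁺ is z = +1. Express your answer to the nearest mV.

E = (56.9/z) · log₁₀([Na⁺]_out/[Na⁺]_in) with z = +1.
= (56.9/1) · log₁₀(117/22.0) = 56.90 · log₁₀(5.318)
= 56.90 · (0.7258) = 41.30 mV

41 mV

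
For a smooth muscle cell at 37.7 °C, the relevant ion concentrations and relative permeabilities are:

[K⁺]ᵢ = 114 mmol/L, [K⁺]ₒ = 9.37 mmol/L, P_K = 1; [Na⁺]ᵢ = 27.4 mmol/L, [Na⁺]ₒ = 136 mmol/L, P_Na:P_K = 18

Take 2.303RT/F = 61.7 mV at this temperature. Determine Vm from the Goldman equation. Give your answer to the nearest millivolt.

Vm = 61.7 · log₁₀[(Σ P·[cation]ₒ + Σ P·[anion]ᵢ) / (Σ P·[cation]ᵢ + Σ P·[anion]ₒ)]
Numerator = 1×9.37 + 18×136 = 2457
Denominator = 1×114 + 18×27.4 = 607.2
Vm = 61.7 · log₁₀(4.0471) = 61.7 × (0.6071) = 37.46 mV

37 mV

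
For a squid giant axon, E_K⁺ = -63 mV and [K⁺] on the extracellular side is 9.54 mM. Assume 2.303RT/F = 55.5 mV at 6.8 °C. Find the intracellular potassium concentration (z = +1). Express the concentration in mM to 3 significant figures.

Nernst: E = (55.5/1) · log₁₀([out]/[in]), so log₁₀([out]/[in]) = -63.0 × 1 / 55.5 = -1.1351.
[out]/[in] = 10^(-1.1351) = 0.07326.
[in] = 9.54 / 0.07326 = 130.2 mM.

130 mM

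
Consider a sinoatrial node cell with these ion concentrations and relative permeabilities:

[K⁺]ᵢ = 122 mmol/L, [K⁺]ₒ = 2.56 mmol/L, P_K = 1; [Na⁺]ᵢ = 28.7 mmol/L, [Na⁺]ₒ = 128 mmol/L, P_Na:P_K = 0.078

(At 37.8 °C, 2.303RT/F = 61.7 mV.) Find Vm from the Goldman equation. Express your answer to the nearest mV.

-61 mV

Vm = 61.7 · log₁₀[(Σ P·[cation]ₒ + Σ P·[anion]ᵢ) / (Σ P·[cation]ᵢ + Σ P·[anion]ₒ)]
Numerator = 1×2.56 + 0.078×128 = 12.54
Denominator = 1×122 + 0.078×28.7 = 124.2
Vm = 61.7 · log₁₀(0.10097) = 61.7 × (-0.9958) = -61.44 mV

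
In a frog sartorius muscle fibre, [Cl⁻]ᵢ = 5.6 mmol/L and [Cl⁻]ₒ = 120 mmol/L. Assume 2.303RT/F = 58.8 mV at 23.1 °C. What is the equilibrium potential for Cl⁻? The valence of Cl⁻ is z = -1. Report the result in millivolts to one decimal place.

-78.3 mV

E = (58.8/z) · log₁₀([Cl⁻]_out/[Cl⁻]_in) with z = -1.
For an anion, dividing by z = -1 reverses the sign.
= (58.8/-1) · log₁₀(120/5.6) = -58.80 · log₁₀(21.43)
= -58.80 · (1.3310) = -78.26 mV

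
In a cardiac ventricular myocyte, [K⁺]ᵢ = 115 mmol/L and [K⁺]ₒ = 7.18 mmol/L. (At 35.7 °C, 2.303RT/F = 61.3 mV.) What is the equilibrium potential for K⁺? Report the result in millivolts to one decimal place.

-73.8 mV

E = (61.3/z) · log₁₀([K⁺]_out/[K⁺]_in) with z = +1.
= (61.3/1) · log₁₀(7.18/115) = 61.30 · log₁₀(0.06243)
= 61.30 · (-1.2046) = -73.84 mV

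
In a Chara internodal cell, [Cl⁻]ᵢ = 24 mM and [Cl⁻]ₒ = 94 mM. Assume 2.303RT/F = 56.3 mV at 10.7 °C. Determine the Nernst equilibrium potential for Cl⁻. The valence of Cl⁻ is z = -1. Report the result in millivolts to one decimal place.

-33.4 mV

E = (56.3/z) · log₁₀([Cl⁻]_out/[Cl⁻]_in) with z = -1.
For an anion, dividing by z = -1 reverses the sign.
= (56.3/-1) · log₁₀(94/24) = -56.30 · log₁₀(3.917)
= -56.30 · (0.5929) = -33.38 mV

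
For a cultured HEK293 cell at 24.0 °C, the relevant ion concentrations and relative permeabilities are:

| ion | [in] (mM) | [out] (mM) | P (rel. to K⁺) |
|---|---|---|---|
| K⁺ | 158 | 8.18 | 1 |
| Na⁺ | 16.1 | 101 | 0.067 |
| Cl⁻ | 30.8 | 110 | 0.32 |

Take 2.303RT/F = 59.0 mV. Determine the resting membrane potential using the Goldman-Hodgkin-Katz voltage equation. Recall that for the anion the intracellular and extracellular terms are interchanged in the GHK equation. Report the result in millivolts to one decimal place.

-52.7 mV

Vm = 59.0 · log₁₀[(Σ P·[cation]ₒ + Σ P·[anion]ᵢ) / (Σ P·[cation]ᵢ + Σ P·[anion]ₒ)]
Numerator = 1×8.18 + 0.067×101 + 0.32×30.8 = 24.8
Denominator = 1×158 + 0.067×16.1 + 0.32×110 = 194.3
Vm = 59.0 · log₁₀(0.12767) = 59.0 × (-0.8939) = -52.74 mV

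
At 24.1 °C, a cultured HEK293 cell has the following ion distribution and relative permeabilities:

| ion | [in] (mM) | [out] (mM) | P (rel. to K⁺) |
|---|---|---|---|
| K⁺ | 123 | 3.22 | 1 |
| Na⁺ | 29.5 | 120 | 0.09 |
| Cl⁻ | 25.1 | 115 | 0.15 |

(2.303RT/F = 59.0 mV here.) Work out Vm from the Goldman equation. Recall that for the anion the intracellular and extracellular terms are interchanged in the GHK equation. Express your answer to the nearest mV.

-53 mV

Vm = 59.0 · log₁₀[(Σ P·[cation]ₒ + Σ P·[anion]ᵢ) / (Σ P·[cation]ᵢ + Σ P·[anion]ₒ)]
Numerator = 1×3.22 + 0.09×120 + 0.15×25.1 = 17.79
Denominator = 1×123 + 0.09×29.5 + 0.15×115 = 142.9
Vm = 59.0 · log₁₀(0.12445) = 59.0 × (-0.9050) = -53.39 mV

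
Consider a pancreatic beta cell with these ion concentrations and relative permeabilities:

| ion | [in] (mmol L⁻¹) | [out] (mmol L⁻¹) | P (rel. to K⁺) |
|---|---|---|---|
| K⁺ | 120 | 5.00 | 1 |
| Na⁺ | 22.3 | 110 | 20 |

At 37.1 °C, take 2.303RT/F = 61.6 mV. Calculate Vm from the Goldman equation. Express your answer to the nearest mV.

Vm = 61.6 · log₁₀[(Σ P·[cation]ₒ + Σ P·[anion]ᵢ) / (Σ P·[cation]ᵢ + Σ P·[anion]ₒ)]
Numerator = 1×5.00 + 20×110 = 2205
Denominator = 1×120 + 20×22.3 = 566
Vm = 61.6 · log₁₀(3.8958) = 61.6 × (0.5906) = 36.38 mV

36 mV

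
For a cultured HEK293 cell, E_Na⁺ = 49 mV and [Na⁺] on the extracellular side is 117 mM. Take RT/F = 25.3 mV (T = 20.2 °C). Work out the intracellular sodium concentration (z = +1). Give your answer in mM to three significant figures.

16.9 mM

Nernst: E = (25.3/1) · ln([out]/[in]), so ln([out]/[in]) = 49.0 × 1 / 25.3 = 1.9368.
[out]/[in] = e^(1.9368) = 6.936.
[in] = 117 / 6.936 = 16.87 mM.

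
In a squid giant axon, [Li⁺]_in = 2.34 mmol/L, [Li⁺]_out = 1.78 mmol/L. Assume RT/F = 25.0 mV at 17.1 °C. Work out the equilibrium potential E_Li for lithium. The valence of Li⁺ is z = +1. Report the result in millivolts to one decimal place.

-6.8 mV

E = (25.0/z) · ln([Li⁺]_out/[Li⁺]_in) with z = +1.
= (25.0/1) · ln(1.78/2.34) = 25.00 · ln(0.7607)
= 25.00 · (-0.2735) = -6.84 mV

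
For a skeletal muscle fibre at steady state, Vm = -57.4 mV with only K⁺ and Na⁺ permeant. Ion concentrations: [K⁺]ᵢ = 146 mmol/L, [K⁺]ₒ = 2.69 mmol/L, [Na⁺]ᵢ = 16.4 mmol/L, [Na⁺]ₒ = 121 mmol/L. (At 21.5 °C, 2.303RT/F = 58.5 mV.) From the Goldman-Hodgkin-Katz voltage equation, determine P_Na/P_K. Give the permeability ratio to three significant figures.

0.105

Let α = P_Na/P_K. GHK: Vm = 58.5·log₁₀[(Kₒ + α·Naₒ)/(Kᵢ + α·Naᵢ)].
10^(Vm/58.5) = 10^(-57.4/58.5) = 0.10442
So 0.10442·(Kᵢ + α·Naᵢ) = Kₒ + α·Naₒ → α = (0.10442·146.0 − 2.69) / (121.0 − 0.10442·16.4)
α = (15.25 − 2.69) / (121.0 − 1.713) = 12.56/119.3 = 0.1053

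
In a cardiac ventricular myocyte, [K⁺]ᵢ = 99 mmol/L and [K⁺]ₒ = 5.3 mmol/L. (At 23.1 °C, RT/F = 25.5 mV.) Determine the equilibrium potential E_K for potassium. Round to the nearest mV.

E = (25.5/z) · ln([K⁺]_out/[K⁺]_in) with z = +1.
= (25.5/1) · ln(5.3/99) = 25.50 · ln(0.05354)
= 25.50 · (-2.9274) = -74.65 mV

-75 mV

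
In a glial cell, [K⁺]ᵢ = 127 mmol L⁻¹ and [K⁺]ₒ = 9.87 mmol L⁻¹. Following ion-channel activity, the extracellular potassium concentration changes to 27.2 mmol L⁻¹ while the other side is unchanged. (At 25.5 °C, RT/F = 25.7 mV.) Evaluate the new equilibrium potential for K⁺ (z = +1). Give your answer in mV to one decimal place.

-39.6 mV

After the shift: [K⁺]_out = 27.2, [K⁺]_in = 127 mmol L⁻¹.
E_new = (25.7/1)·ln(27.2/127) = 25.70 · (-1.5410) = -39.60 mV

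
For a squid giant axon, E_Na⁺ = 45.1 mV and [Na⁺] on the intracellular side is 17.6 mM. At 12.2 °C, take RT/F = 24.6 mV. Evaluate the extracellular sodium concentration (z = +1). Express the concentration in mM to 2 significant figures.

110 mM

Nernst: E = (24.6/1) · ln([out]/[in]), so ln([out]/[in]) = 45.1 × 1 / 24.6 = 1.8333.
[out]/[in] = e^(1.8333) = 6.255.
[out] = 6.255 × 17.6 = 110.1 mM.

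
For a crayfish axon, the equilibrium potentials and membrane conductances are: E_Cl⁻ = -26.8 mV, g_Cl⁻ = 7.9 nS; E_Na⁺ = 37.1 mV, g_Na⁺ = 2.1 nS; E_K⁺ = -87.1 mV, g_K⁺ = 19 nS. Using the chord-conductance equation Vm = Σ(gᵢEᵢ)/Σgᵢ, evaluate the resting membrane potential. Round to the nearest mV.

Σ gᵢEᵢ = 7.9·(-26.8) + 2.1·(37.1) + 19·(-87.1) = -1788.71
Σ gᵢ = 7.9 + 2.1 + 19 = 29
Vm = -1788.71 / 29 = -61.68 mV

-62 mV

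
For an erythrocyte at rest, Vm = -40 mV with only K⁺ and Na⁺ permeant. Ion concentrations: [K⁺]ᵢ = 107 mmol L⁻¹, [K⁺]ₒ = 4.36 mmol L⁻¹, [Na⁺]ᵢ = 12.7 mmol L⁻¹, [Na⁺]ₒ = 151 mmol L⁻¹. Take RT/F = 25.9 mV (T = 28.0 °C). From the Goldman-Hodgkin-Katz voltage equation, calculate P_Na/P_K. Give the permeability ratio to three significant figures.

Let α = P_Na/P_K. GHK: Vm = 25.9·ln[(Kₒ + α·Naₒ)/(Kᵢ + α·Naᵢ)].
e^(Vm/25.9) = e^(-40.0/25.9) = 0.21344
So 0.21344·(Kᵢ + α·Naᵢ) = Kₒ + α·Naₒ → α = (0.21344·107.0 − 4.36) / (151.0 − 0.21344·12.7)
α = (22.84 − 4.36) / (151.0 − 2.711) = 18.48/148.3 = 0.1246

0.125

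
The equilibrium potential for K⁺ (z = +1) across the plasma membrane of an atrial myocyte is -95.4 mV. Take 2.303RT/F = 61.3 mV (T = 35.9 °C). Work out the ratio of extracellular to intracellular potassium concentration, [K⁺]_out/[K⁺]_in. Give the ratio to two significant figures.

log₁₀([out]/[in]) = E·z/(61.3) = -95.4 × 1 / 61.3 = -1.5563
[out]/[in] = 10^(-1.5563) = 0.02778

0.028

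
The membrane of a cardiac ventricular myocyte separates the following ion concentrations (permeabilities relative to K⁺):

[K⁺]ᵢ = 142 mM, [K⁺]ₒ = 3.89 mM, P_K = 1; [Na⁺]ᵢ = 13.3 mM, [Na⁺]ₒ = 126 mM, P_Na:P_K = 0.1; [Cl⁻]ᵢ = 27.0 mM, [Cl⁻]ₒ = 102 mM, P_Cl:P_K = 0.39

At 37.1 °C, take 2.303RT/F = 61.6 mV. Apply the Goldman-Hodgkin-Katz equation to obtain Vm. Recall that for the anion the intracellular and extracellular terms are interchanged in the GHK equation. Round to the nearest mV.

-51 mV

Vm = 61.6 · log₁₀[(Σ P·[cation]ₒ + Σ P·[anion]ᵢ) / (Σ P·[cation]ᵢ + Σ P·[anion]ₒ)]
Numerator = 1×3.89 + 0.1×126 + 0.39×27.0 = 27.02
Denominator = 1×142 + 0.1×13.3 + 0.39×102 = 183.1
Vm = 61.6 · log₁₀(0.14756) = 61.6 × (-0.8310) = -51.19 mV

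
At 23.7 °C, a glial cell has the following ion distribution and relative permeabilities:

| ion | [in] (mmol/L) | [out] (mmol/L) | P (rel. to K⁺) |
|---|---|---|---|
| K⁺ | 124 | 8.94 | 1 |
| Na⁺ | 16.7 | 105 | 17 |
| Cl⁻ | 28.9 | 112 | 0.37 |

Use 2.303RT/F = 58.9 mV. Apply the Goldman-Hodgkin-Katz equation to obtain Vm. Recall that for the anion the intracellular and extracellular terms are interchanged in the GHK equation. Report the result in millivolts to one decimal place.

Vm = 58.9 · log₁₀[(Σ P·[cation]ₒ + Σ P·[anion]ᵢ) / (Σ P·[cation]ᵢ + Σ P·[anion]ₒ)]
Numerator = 1×8.94 + 17×105 + 0.37×28.9 = 1805
Denominator = 1×124 + 17×16.7 + 0.37×112 = 449.3
Vm = 58.9 · log₁₀(4.0162) = 58.9 × (0.6038) = 35.56 mV

35.6 mV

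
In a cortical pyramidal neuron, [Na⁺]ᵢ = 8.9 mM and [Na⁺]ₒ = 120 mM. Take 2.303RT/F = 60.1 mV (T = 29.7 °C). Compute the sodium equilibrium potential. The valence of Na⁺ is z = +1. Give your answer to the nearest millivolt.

E = (60.1/z) · log₁₀([Na⁺]_out/[Na⁺]_in) with z = +1.
= (60.1/1) · log₁₀(120/8.9) = 60.10 · log₁₀(13.48)
= 60.10 · (1.1298) = 67.90 mV

68 mV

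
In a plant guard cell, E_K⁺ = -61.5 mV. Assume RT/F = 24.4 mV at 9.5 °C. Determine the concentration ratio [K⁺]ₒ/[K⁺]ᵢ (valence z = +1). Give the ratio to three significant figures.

ln([out]/[in]) = E·z/(24.4) = -61.5 × 1 / 24.4 = -2.5205
[out]/[in] = e^(-2.5205) = 0.08042

0.0804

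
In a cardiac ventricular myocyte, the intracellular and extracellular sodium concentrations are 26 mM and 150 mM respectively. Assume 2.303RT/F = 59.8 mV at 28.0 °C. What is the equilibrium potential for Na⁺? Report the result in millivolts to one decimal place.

E = (59.8/z) · log₁₀([Na⁺]_out/[Na⁺]_in) with z = +1.
= (59.8/1) · log₁₀(150/26) = 59.80 · log₁₀(5.769)
= 59.80 · (0.7611) = 45.51 mV

45.5 mV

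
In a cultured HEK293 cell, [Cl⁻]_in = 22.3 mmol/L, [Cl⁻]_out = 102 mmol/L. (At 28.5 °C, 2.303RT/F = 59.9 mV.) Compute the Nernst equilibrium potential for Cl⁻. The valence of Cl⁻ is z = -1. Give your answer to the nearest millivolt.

E = (59.9/z) · log₁₀([Cl⁻]_out/[Cl⁻]_in) with z = -1.
For an anion, dividing by z = -1 reverses the sign.
= (59.9/-1) · log₁₀(102/22.3) = -59.90 · log₁₀(4.574)
= -59.90 · (0.6603) = -39.55 mV

-40 mV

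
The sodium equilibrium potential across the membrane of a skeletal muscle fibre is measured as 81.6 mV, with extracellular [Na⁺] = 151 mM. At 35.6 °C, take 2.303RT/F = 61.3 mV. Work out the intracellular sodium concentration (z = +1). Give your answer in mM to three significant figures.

Nernst: E = (61.3/1) · log₁₀([out]/[in]), so log₁₀([out]/[in]) = 81.6 × 1 / 61.3 = 1.3312.
[out]/[in] = 10^(1.3312) = 21.44.
[in] = 151 / 21.44 = 7.044 mM.

7.04 mM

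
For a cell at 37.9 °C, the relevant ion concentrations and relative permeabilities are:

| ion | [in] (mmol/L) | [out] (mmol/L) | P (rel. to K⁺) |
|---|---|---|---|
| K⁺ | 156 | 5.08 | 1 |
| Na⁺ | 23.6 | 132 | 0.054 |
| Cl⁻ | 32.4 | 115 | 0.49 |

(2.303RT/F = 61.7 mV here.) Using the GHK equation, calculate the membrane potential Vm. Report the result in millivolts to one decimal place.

Vm = 61.7 · log₁₀[(Σ P·[cation]ₒ + Σ P·[anion]ᵢ) / (Σ P·[cation]ᵢ + Σ P·[anion]ₒ)]
Numerator = 1×5.08 + 0.054×132 + 0.49×32.4 = 28.08
Denominator = 1×156 + 0.054×23.6 + 0.49×115 = 213.6
Vm = 61.7 · log₁₀(0.13146) = 61.7 × (-0.8812) = -54.37 mV

-54.4 mV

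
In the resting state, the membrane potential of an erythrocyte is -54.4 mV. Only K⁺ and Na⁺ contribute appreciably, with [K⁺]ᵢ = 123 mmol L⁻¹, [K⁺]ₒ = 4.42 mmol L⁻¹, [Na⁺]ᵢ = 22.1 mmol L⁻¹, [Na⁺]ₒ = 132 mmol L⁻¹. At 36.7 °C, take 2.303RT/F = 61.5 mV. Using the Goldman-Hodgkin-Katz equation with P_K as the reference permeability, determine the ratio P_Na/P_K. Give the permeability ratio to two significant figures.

Let α = P_Na/P_K. GHK: Vm = 61.5·log₁₀[(Kₒ + α·Naₒ)/(Kᵢ + α·Naᵢ)].
10^(Vm/61.5) = 10^(-54.4/61.5) = 0.13045
So 0.13045·(Kᵢ + α·Naᵢ) = Kₒ + α·Naₒ → α = (0.13045·123.0 − 4.42) / (132.0 − 0.13045·22.1)
α = (16.05 − 4.42) / (132.0 − 2.883) = 11.63/129.1 = 0.09004

0.090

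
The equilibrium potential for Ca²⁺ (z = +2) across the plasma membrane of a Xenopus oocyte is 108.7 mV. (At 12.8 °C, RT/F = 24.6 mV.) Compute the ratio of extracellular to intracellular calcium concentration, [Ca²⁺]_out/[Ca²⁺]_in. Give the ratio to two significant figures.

ln([out]/[in]) = E·z/(24.6) = 108.7 × 2 / 24.6 = 8.8374
[out]/[in] = e^(8.8374) = 6887

6900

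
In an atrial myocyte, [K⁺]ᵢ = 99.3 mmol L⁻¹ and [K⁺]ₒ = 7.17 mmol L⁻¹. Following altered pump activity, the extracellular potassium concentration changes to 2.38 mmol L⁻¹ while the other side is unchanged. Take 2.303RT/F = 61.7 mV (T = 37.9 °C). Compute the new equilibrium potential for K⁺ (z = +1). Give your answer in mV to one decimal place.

-100.0 mV

After the shift: [K⁺]_out = 2.38, [K⁺]_in = 99.3 mmol L⁻¹.
E_new = (61.7/1)·log₁₀(2.38/99.3) = 61.70 · (-1.6204) = -99.98 mV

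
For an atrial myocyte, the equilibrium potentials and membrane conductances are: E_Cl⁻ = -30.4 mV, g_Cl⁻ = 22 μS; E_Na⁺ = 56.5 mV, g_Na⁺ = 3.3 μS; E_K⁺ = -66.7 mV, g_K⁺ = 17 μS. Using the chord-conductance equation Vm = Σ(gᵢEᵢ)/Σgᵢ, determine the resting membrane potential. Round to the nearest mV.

Σ gᵢEᵢ = 22·(-30.4) + 3.3·(56.5) + 17·(-66.7) = -1616.25
Σ gᵢ = 22 + 3.3 + 17 = 42.3
Vm = -1616.25 / 42.3 = -38.21 mV

-38 mV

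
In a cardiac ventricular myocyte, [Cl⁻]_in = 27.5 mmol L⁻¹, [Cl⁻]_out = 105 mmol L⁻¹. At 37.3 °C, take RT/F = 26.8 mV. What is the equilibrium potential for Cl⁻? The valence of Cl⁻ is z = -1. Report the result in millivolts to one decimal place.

E = (26.8/z) · ln([Cl⁻]_out/[Cl⁻]_in) with z = -1.
For an anion, dividing by z = -1 reverses the sign.
= (26.8/-1) · ln(105/27.5) = -26.80 · ln(3.818)
= -26.80 · (1.3398) = -35.91 mV

-35.9 mV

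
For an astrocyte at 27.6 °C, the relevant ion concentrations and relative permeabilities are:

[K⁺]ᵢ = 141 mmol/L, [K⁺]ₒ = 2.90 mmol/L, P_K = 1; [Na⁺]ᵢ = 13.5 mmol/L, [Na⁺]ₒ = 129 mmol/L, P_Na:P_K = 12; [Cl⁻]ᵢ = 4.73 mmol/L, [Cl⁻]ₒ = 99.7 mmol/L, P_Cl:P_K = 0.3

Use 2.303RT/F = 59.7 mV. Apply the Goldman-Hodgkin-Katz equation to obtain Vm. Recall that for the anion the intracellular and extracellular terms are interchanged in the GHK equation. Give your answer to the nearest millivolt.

40 mV

Vm = 59.7 · log₁₀[(Σ P·[cation]ₒ + Σ P·[anion]ᵢ) / (Σ P·[cation]ᵢ + Σ P·[anion]ₒ)]
Numerator = 1×2.90 + 12×129 + 0.3×4.73 = 1552
Denominator = 1×141 + 12×13.5 + 0.3×99.7 = 332.9
Vm = 59.7 · log₁₀(4.6629) = 59.7 × (0.6687) = 39.92 mV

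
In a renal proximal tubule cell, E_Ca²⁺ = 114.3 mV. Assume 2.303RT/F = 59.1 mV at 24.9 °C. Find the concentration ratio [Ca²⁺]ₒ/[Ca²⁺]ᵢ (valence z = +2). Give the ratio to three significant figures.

7380

log₁₀([out]/[in]) = E·z/(59.1) = 114.3 × 2 / 59.1 = 3.8680
[out]/[in] = 10^(3.8680) = 7379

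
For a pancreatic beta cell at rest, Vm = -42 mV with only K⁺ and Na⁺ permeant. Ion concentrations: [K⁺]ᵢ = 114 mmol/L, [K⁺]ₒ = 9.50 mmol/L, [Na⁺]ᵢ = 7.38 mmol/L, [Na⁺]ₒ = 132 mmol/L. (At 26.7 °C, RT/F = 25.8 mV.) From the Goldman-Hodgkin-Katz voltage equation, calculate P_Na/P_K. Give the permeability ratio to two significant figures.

Let α = P_Na/P_K. GHK: Vm = 25.8·ln[(Kₒ + α·Naₒ)/(Kᵢ + α·Naᵢ)].
e^(Vm/25.8) = e^(-42.0/25.8) = 0.19634
So 0.19634·(Kᵢ + α·Naᵢ) = Kₒ + α·Naₒ → α = (0.19634·114.0 − 9.5) / (132.0 − 0.19634·7.38)
α = (22.38 − 9.5) / (132.0 − 1.449) = 12.88/130.6 = 0.09868

0.099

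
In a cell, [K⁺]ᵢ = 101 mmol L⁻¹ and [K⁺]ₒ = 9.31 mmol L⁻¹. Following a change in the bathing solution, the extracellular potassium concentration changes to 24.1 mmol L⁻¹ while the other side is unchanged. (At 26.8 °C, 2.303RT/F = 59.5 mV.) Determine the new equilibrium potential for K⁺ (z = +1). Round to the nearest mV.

After the shift: [K⁺]_out = 24.1, [K⁺]_in = 101 mmol L⁻¹.
E_new = (59.5/1)·log₁₀(24.1/101) = 59.50 · (-0.6223) = -37.03 mV

-37 mV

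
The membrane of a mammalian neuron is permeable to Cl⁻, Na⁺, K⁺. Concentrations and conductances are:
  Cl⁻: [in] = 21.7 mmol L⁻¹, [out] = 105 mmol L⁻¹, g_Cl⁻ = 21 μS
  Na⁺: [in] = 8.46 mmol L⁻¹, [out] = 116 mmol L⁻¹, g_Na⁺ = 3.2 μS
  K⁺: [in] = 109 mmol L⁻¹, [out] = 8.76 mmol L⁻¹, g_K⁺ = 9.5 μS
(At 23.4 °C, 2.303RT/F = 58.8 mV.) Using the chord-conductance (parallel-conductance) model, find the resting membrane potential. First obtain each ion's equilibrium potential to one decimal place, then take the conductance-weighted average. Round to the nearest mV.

E_Cl⁻ = (58.8/-1)·log₁₀(105/21.7) = -40.3 mV
E_Na⁺ = (58.8/1)·log₁₀(116/8.46) = 66.9 mV
E_K⁺ = (58.8/1)·log₁₀(8.76/109) = -64.4 mV
Vm = (Σ gᵢEᵢ)/(Σ gᵢ) = (21·-40.3 + 3.2·66.9 + 9.5·-64.4) / (21 + 3.2 + 9.5)
= -1244.02 / 33.7 = -36.91 mV

-37 mV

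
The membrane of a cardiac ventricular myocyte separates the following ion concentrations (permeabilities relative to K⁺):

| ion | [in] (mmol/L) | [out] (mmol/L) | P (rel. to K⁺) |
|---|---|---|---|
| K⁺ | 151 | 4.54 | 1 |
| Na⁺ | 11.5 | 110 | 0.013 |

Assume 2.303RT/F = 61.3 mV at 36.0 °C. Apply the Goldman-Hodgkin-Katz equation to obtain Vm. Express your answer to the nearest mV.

Vm = 61.3 · log₁₀[(Σ P·[cation]ₒ + Σ P·[anion]ᵢ) / (Σ P·[cation]ᵢ + Σ P·[anion]ₒ)]
Numerator = 1×4.54 + 0.013×110 = 5.97
Denominator = 1×151 + 0.013×11.5 = 151.1
Vm = 61.3 · log₁₀(0.039497) = 61.3 × (-1.4034) = -86.03 mV

-86 mV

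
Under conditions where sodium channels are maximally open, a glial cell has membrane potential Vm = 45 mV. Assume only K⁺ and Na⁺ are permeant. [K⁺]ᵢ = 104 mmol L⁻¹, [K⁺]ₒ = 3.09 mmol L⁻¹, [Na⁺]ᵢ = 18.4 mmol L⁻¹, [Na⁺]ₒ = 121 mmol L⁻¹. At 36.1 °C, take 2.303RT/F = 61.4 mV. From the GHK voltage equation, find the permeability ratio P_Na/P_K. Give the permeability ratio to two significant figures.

26

Let α = P_Na/P_K. GHK: Vm = 61.4·log₁₀[(Kₒ + α·Naₒ)/(Kᵢ + α·Naᵢ)].
10^(Vm/61.4) = 10^(45.0/61.4) = 5.4063
So 5.4063·(Kᵢ + α·Naᵢ) = Kₒ + α·Naₒ → α = (5.4063·104.0 − 3.09) / (121.0 − 5.4063·18.4)
α = (562.3 − 3.09) / (121.0 − 99.48) = 559.2/21.52 = 25.98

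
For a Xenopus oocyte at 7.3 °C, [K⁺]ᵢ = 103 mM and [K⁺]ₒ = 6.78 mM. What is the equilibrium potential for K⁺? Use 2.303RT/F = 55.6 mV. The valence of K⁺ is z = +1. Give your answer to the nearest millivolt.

E = (55.6/z) · log₁₀([K⁺]_out/[K⁺]_in) with z = +1.
= (55.6/1) · log₁₀(6.78/103) = 55.60 · log₁₀(0.06583)
= 55.60 · (-1.1816) = -65.70 mV

-66 mV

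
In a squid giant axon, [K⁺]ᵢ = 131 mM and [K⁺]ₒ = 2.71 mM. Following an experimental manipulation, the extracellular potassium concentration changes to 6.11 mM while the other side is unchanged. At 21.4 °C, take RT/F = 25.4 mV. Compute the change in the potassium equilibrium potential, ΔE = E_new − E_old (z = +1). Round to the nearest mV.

E_old = (25.4/1)·ln(2.71/131) = -98.51 mV
E_new = (25.4/1)·ln(6.11/131) = -77.86 mV
ΔE = -77.86 − (-98.51) = 20.65 mV

21 mV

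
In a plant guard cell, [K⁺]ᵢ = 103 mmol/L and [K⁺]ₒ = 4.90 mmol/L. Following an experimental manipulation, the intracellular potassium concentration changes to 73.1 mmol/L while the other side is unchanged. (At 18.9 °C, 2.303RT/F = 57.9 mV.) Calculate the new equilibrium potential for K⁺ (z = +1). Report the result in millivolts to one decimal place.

After the shift: [K⁺]_out = 4.90, [K⁺]_in = 73.1 mmol/L.
E_new = (57.9/1)·log₁₀(4.90/73.1) = 57.90 · (-1.1737) = -67.96 mV

-68.0 mV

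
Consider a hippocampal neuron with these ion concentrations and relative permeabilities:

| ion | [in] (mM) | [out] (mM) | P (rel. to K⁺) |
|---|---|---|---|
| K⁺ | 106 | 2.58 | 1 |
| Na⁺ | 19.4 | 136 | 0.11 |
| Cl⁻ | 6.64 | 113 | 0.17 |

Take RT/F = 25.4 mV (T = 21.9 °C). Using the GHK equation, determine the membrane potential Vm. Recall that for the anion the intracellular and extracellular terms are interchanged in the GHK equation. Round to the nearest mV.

-49 mV

Vm = 25.4 · ln[(Σ P·[cation]ₒ + Σ P·[anion]ᵢ) / (Σ P·[cation]ᵢ + Σ P·[anion]ₒ)]
Numerator = 1×2.58 + 0.11×136 + 0.17×6.64 = 18.67
Denominator = 1×106 + 0.11×19.4 + 0.17×113 = 127.3
Vm = 25.4 · ln(0.1466) = 25.4 × (-1.9200) = -48.77 mV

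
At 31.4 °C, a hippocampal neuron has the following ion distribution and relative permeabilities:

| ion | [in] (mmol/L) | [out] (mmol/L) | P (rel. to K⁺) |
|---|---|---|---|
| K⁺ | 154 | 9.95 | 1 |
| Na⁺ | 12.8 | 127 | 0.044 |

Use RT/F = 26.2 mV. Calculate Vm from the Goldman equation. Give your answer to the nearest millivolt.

-60 mV

Vm = 26.2 · ln[(Σ P·[cation]ₒ + Σ P·[anion]ᵢ) / (Σ P·[cation]ᵢ + Σ P·[anion]ₒ)]
Numerator = 1×9.95 + 0.044×127 = 15.54
Denominator = 1×154 + 0.044×12.8 = 154.6
Vm = 26.2 · ln(0.10053) = 26.2 × (-2.2973) = -60.19 mV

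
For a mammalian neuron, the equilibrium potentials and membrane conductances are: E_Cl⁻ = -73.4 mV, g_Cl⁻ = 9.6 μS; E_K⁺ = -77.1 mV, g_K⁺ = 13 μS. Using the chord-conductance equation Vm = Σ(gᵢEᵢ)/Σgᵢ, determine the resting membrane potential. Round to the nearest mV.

-76 mV

Σ gᵢEᵢ = 9.6·(-73.4) + 13·(-77.1) = -1706.94
Σ gᵢ = 9.6 + 13 = 22.6
Vm = -1706.94 / 22.6 = -75.53 mV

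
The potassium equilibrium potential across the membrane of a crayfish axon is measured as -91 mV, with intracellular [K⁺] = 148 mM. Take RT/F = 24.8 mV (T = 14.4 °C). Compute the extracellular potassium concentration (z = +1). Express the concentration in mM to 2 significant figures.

3.8 mM

Nernst: E = (24.8/1) · ln([out]/[in]), so ln([out]/[in]) = -91.0 × 1 / 24.8 = -3.6694.
[out]/[in] = e^(-3.6694) = 0.02549.
[out] = 0.02549 × 148 = 3.773 mM.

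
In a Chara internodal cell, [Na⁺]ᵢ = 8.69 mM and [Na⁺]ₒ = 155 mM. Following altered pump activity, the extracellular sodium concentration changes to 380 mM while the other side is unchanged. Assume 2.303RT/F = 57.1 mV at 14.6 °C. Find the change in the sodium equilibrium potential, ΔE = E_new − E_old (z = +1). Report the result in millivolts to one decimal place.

22.2 mV

E_old = (57.1/1)·log₁₀(155/8.69) = 71.45 mV
E_new = (57.1/1)·log₁₀(380/8.69) = 93.69 mV
ΔE = 93.69 − (71.45) = 22.24 mV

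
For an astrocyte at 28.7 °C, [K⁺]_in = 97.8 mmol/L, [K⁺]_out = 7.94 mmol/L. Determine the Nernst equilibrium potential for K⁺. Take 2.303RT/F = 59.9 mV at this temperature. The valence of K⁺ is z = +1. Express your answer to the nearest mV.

E = (59.9/z) · log₁₀([K⁺]_out/[K⁺]_in) with z = +1.
= (59.9/1) · log₁₀(7.94/97.8) = 59.90 · log₁₀(0.08119)
= 59.90 · (-1.0905) = -65.32 mV

-65 mV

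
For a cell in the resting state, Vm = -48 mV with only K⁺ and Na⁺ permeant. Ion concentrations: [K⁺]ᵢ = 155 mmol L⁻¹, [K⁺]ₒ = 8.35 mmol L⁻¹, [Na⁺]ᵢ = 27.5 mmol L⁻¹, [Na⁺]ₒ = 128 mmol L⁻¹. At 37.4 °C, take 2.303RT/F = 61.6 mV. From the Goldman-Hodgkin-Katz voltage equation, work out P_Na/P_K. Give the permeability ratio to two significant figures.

0.14

Let α = P_Na/P_K. GHK: Vm = 61.6·log₁₀[(Kₒ + α·Naₒ)/(Kᵢ + α·Naᵢ)].
10^(Vm/61.6) = 10^(-48.0/61.6) = 0.16626
So 0.16626·(Kᵢ + α·Naᵢ) = Kₒ + α·Naₒ → α = (0.16626·155.0 − 8.35) / (128.0 − 0.16626·27.5)
α = (25.77 − 8.35) / (128.0 − 4.572) = 17.42/123.4 = 0.1411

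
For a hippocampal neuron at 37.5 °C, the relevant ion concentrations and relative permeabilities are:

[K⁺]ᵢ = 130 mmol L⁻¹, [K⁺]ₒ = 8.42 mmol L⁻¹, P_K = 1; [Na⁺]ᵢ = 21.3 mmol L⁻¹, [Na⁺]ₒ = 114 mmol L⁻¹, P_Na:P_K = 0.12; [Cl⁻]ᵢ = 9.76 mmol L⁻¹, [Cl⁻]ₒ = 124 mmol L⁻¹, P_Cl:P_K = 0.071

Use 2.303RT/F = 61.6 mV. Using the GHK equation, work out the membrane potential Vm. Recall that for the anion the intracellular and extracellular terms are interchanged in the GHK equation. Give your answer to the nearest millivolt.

Vm = 61.6 · log₁₀[(Σ P·[cation]ₒ + Σ P·[anion]ᵢ) / (Σ P·[cation]ᵢ + Σ P·[anion]ₒ)]
Numerator = 1×8.42 + 0.12×114 + 0.071×9.76 = 22.79
Denominator = 1×130 + 0.12×21.3 + 0.071×124 = 141.4
Vm = 61.6 · log₁₀(0.16124) = 61.6 × (-0.7925) = -48.82 mV

-49 mV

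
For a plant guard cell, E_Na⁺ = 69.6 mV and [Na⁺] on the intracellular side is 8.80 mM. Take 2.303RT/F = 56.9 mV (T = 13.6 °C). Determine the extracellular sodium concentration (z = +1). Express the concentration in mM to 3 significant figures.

147 mM

Nernst: E = (56.9/1) · log₁₀([out]/[in]), so log₁₀([out]/[in]) = 69.6 × 1 / 56.9 = 1.2232.
[out]/[in] = 10^(1.2232) = 16.72.
[out] = 16.72 × 8.80 = 147.1 mM.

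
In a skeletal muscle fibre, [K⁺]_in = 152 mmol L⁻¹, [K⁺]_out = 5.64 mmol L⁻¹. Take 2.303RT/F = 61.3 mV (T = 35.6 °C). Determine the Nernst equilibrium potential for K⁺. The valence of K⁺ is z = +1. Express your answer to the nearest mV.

-88 mV

E = (61.3/z) · log₁₀([K⁺]_out/[K⁺]_in) with z = +1.
= (61.3/1) · log₁₀(5.64/152) = 61.30 · log₁₀(0.03711)
= 61.30 · (-1.4306) = -87.69 mV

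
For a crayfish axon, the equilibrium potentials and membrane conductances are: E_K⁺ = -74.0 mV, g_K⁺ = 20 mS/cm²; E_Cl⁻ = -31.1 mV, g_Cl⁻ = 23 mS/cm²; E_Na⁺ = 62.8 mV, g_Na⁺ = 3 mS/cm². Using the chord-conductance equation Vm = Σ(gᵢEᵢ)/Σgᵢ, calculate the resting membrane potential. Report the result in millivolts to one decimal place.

Σ gᵢEᵢ = 20·(-74.0) + 23·(-31.1) + 3·(62.8) = -2006.90
Σ gᵢ = 20 + 23 + 3 = 46
Vm = -2006.90 / 46 = -43.63 mV

-43.6 mV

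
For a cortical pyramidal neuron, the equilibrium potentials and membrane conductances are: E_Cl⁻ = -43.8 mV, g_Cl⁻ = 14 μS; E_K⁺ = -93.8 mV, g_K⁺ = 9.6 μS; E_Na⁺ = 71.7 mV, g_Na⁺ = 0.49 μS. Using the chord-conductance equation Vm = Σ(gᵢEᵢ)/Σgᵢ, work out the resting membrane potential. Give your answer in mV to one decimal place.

Σ gᵢEᵢ = 14·(-43.8) + 9.6·(-93.8) + 0.49·(71.7) = -1478.55
Σ gᵢ = 14 + 9.6 + 0.49 = 24.09
Vm = -1478.55 / 24.09 = -61.38 mV

-61.4 mV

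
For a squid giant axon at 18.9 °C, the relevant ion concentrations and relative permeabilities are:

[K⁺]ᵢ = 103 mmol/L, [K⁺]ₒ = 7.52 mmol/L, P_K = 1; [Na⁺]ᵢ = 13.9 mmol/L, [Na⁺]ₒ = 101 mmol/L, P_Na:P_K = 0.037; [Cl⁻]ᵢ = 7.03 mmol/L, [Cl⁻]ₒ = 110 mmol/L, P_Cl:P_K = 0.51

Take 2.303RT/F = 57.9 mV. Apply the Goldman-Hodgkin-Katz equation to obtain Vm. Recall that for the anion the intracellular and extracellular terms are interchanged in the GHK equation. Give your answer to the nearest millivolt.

Vm = 57.9 · log₁₀[(Σ P·[cation]ₒ + Σ P·[anion]ᵢ) / (Σ P·[cation]ᵢ + Σ P·[anion]ₒ)]
Numerator = 1×7.52 + 0.037×101 + 0.51×7.03 = 14.84
Denominator = 1×103 + 0.037×13.9 + 0.51×110 = 159.6
Vm = 57.9 · log₁₀(0.092989) = 57.9 × (-1.0316) = -59.73 mV

-60 mV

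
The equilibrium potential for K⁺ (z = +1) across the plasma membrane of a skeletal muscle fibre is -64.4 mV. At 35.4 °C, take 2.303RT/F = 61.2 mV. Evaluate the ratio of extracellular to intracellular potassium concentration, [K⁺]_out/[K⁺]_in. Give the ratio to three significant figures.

log₁₀([out]/[in]) = E·z/(61.2) = -64.4 × 1 / 61.2 = -1.0523
[out]/[in] = 10^(-1.0523) = 0.08866

0.0887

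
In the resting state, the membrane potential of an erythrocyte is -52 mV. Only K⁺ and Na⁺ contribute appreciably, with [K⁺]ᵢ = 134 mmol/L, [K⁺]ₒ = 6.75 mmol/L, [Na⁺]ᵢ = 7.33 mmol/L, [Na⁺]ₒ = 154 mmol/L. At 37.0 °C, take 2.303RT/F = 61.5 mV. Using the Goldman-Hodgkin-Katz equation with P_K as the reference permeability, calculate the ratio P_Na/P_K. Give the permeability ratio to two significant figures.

Let α = P_Na/P_K. GHK: Vm = 61.5·log₁₀[(Kₒ + α·Naₒ)/(Kᵢ + α·Naᵢ)].
10^(Vm/61.5) = 10^(-52.0/61.5) = 0.14272
So 0.14272·(Kᵢ + α·Naᵢ) = Kₒ + α·Naₒ → α = (0.14272·134.0 − 6.75) / (154.0 − 0.14272·7.33)
α = (19.12 − 6.75) / (154.0 − 1.046) = 12.37/153 = 0.0809

0.081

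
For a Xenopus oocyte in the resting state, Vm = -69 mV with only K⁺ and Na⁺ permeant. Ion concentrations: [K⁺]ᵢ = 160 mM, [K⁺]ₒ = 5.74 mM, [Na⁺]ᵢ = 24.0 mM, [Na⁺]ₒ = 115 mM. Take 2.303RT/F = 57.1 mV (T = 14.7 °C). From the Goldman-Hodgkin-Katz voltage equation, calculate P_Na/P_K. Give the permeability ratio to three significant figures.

Let α = P_Na/P_K. GHK: Vm = 57.1·log₁₀[(Kₒ + α·Naₒ)/(Kᵢ + α·Naᵢ)].
10^(Vm/57.1) = 10^(-69.0/57.1) = 0.061886
So 0.061886·(Kᵢ + α·Naᵢ) = Kₒ + α·Naₒ → α = (0.061886·160.0 − 5.74) / (115.0 − 0.061886·24.0)
α = (9.902 − 5.74) / (115.0 − 1.485) = 4.162/113.5 = 0.03666

0.0367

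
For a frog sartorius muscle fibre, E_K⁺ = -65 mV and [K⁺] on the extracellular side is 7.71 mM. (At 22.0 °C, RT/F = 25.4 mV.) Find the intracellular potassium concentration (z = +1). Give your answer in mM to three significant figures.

99.6 mM

Nernst: E = (25.4/1) · ln([out]/[in]), so ln([out]/[in]) = -65.0 × 1 / 25.4 = -2.5591.
[out]/[in] = e^(-2.5591) = 0.07738.
[in] = 7.71 / 0.07738 = 99.64 mM.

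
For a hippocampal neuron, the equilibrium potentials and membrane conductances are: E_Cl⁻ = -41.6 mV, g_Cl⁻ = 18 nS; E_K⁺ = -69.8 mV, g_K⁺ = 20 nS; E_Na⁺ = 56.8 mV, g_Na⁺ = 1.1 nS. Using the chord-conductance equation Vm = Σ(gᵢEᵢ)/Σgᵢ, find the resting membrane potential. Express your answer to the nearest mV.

-53 mV

Σ gᵢEᵢ = 18·(-41.6) + 20·(-69.8) + 1.1·(56.8) = -2082.32
Σ gᵢ = 18 + 20 + 1.1 = 39.1
Vm = -2082.32 / 39.1 = -53.26 mV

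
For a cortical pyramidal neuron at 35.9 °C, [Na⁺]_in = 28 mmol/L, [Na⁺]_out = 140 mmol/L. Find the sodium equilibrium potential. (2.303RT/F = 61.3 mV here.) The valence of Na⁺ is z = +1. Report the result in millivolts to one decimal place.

E = (61.3/z) · log₁₀([Na⁺]_out/[Na⁺]_in) with z = +1.
= (61.3/1) · log₁₀(140/28) = 61.30 · log₁₀(5)
= 61.30 · (0.6990) = 42.85 mV

42.8 mV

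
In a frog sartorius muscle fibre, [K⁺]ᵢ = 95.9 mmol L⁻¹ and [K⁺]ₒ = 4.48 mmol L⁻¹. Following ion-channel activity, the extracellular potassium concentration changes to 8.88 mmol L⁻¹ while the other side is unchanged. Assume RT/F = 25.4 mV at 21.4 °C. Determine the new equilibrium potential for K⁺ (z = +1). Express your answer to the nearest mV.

After the shift: [K⁺]_out = 8.88, [K⁺]_in = 95.9 mmol L⁻¹.
E_new = (25.4/1)·ln(8.88/95.9) = 25.40 · (-2.3795) = -60.44 mV

-60 mV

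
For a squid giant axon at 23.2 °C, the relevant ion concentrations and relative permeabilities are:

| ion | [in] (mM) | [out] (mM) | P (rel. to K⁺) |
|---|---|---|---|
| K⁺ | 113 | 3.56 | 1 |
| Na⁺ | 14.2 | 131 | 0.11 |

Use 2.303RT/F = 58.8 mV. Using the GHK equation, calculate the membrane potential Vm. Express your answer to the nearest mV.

Vm = 58.8 · log₁₀[(Σ P·[cation]ₒ + Σ P·[anion]ᵢ) / (Σ P·[cation]ᵢ + Σ P·[anion]ₒ)]
Numerator = 1×3.56 + 0.11×131 = 17.97
Denominator = 1×113 + 0.11×14.2 = 114.6
Vm = 58.8 · log₁₀(0.15686) = 58.8 × (-0.8045) = -47.30 mV

-47 mV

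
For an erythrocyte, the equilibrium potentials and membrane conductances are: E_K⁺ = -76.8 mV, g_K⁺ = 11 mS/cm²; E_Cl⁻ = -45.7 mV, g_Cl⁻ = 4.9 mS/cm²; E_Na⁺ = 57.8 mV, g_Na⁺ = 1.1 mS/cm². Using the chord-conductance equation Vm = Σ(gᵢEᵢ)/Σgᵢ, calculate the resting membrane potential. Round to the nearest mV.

-59 mV

Σ gᵢEᵢ = 11·(-76.8) + 4.9·(-45.7) + 1.1·(57.8) = -1005.15
Σ gᵢ = 11 + 4.9 + 1.1 = 17
Vm = -1005.15 / 17 = -59.13 mV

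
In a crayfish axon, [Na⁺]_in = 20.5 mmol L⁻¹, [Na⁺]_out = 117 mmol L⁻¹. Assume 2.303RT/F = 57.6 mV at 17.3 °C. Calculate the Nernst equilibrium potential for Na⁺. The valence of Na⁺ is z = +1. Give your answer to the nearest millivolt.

E = (57.6/z) · log₁₀([Na⁺]_out/[Na⁺]_in) with z = +1.
= (57.6/1) · log₁₀(117/20.5) = 57.60 · log₁₀(5.707)
= 57.60 · (0.7564) = 43.57 mV

44 mV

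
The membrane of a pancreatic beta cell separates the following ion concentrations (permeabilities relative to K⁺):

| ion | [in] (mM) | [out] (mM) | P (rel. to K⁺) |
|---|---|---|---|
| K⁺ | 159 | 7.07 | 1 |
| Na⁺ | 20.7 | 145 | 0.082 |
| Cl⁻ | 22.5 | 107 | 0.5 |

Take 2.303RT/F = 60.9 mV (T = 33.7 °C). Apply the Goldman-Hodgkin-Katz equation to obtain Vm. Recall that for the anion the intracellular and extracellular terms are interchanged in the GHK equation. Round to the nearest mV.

Vm = 60.9 · log₁₀[(Σ P·[cation]ₒ + Σ P·[anion]ᵢ) / (Σ P·[cation]ᵢ + Σ P·[anion]ₒ)]
Numerator = 1×7.07 + 0.082×145 + 0.5×22.5 = 30.21
Denominator = 1×159 + 0.082×20.7 + 0.5×107 = 214.2
Vm = 60.9 · log₁₀(0.14104) = 60.9 × (-0.8507) = -51.81 mV

-52 mV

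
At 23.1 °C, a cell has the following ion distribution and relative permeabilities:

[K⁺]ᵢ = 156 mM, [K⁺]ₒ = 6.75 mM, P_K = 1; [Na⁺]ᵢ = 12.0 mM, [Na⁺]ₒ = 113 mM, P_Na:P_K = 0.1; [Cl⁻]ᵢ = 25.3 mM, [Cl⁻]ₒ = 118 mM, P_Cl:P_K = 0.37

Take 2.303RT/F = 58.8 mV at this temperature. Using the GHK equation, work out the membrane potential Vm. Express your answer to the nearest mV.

-51 mV

Vm = 58.8 · log₁₀[(Σ P·[cation]ₒ + Σ P·[anion]ᵢ) / (Σ P·[cation]ᵢ + Σ P·[anion]ₒ)]
Numerator = 1×6.75 + 0.1×113 + 0.37×25.3 = 27.41
Denominator = 1×156 + 0.1×12.0 + 0.37×118 = 200.9
Vm = 58.8 · log₁₀(0.13647) = 58.8 × (-0.8650) = -50.86 mV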